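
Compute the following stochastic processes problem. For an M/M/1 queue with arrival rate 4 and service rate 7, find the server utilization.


rho = lambda/mu
= 4/7
= 0.5714

0.5714


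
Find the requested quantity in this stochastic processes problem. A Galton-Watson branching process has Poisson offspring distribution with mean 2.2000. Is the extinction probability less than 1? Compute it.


Since mu = 2.2000 > 1, extinction prob q < 1.
Solve s = exp(mu*(s-1)) iteratively.
q = 0.1563

0.1563


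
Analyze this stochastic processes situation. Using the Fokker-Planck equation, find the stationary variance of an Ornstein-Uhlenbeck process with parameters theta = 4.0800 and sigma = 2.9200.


Stationary variance = sigma^2 / (2*theta)
= 2.9200^2 / (2*4.0800)
= 8.5264 / 8.1600
= 1.0449

1.0449


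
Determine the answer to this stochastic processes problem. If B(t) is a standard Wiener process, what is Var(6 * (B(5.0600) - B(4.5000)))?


Var(alpha*(B(t)-B(s))) = alpha^2 * (t-s)
= 6^2 * (5.0600 - 4.5000)
= 36 * 0.5600
= 20.1600

20.1600


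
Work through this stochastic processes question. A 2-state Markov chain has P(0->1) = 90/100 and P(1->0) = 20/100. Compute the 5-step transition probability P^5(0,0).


Computing P^5 by matrix multiplication.
P = [[0.1000, 0.9000], [0.2000, 0.8000]]
After raising P to the power 5:
P^5(0,0) = 0.1818

0.1818


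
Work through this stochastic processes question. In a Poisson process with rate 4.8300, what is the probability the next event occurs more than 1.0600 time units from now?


P(X > t) = exp(-lambda * t)
= exp(-4.8300 * 1.0600)
= exp(-5.1198) = 0.0060

0.0060


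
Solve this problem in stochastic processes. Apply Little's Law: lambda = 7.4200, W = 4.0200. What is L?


Little's Law: L = lambda * W
= 7.4200 * 4.0200
= 29.8284

29.8284


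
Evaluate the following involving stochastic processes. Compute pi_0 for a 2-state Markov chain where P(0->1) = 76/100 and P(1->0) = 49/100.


Stationary distribution: pi_0 = p10/(p01+p10), pi_1 = p01/(p01+p10)
p01 = 0.7600, p10 = 0.4900
pi_0 = 0.3920

0.3920


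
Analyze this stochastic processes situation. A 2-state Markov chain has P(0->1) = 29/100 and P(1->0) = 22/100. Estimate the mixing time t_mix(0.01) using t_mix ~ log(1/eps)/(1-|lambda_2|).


lambda_2 = |1 - p01 - p10| = |1 - 0.2900 - 0.2200| = 0.4900
t_mix ~ log(1/eps)/(1 - |lambda_2|)
= log(100)/(1 - 0.4900) = 4.6052/0.5100
= 9.0297

9.0297


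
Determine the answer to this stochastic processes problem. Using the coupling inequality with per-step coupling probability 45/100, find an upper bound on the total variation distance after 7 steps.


TV distance bound <= (1-delta)^n
= (1 - 0.4500)^7
= 0.5500^7
= 0.0152

0.0152


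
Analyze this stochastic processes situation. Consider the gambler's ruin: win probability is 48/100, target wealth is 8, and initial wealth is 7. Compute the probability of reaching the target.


Gambler's ruin formula:
r = q/p = 0.5200/0.4800 = 1.0833
P(win) = (1 - r^i)/(1 - r^N)
= (1 - 1.0833^7)/(1 - 1.0833^8)
= 0.8373

0.8373


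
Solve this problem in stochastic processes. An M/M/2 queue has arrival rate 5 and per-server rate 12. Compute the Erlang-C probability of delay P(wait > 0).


a = lambda/mu = 0.4167
rho = a/c = 0.2083
Erlang-C formula applied:
C(c,a) = 0.0718

0.0718


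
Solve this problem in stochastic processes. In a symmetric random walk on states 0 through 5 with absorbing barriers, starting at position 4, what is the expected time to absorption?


For symmetric RW on 0,...,N with absorbing barriers, E(i) = i*(N-i)
E(4) = 4 * 1 = 4

4


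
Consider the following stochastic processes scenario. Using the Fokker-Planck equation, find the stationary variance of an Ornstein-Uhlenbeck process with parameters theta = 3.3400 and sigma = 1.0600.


Stationary variance = sigma^2 / (2*theta)
= 1.0600^2 / (2*3.3400)
= 1.1236 / 6.6800
= 0.1682

0.1682


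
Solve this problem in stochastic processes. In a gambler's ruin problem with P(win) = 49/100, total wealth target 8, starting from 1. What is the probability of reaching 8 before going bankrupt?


Gambler's ruin formula:
r = q/p = 0.5100/0.4900 = 1.0408
P(win) = (1 - r^i)/(1 - r^N)
= (1 - 1.0408^1)/(1 - 1.0408^8)
= 0.1082

0.1082


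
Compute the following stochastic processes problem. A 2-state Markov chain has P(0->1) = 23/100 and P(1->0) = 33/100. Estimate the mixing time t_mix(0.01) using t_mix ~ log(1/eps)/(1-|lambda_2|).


lambda_2 = |1 - p01 - p10| = |1 - 0.2300 - 0.3300| = 0.4400
t_mix ~ log(1/eps)/(1 - |lambda_2|)
= log(100)/(1 - 0.4400) = 4.6052/0.5600
= 8.2235

8.2235


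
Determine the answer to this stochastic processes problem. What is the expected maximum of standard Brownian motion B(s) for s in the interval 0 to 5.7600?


E(max B(s)) = sqrt(2t/pi)
= sqrt(2*5.7600/pi)
= sqrt(3.6669)
= 1.9149

1.9149


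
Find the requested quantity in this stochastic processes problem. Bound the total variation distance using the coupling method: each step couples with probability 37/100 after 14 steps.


TV distance bound <= (1-delta)^n
= (1 - 0.3700)^14
= 0.6300^14
= 0.0016

0.0016


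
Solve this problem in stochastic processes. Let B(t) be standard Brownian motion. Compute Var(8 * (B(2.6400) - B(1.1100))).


Var(alpha*(B(t)-B(s))) = alpha^2 * (t-s)
= 8^2 * (2.6400 - 1.1100)
= 64 * 1.5300
= 97.9200

97.9200


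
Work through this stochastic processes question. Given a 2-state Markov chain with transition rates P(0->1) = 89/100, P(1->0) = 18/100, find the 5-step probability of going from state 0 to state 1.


Computing P^5 by matrix multiplication.
P = [[0.1100, 0.8900], [0.1800, 0.8200]]
After raising P to the power 5:
P^5(0,1) = 0.8318

0.8318


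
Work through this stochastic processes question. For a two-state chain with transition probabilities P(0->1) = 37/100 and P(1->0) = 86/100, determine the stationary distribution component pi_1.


Stationary distribution: pi_0 = p10/(p01+p10), pi_1 = p01/(p01+p10)
p01 = 0.3700, p10 = 0.8600
pi_1 = 0.3008

0.3008


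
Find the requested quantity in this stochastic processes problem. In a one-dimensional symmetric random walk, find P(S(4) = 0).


P(S(4) = 0) = C(4,2) / 4^2
= 6 / 16
= 0.3750

0.3750


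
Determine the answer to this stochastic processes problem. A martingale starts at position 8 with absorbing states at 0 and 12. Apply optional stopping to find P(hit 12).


By optional stopping theorem: E(M at tau) = M(0) = 8
P(hit 12)*12 + P(hit 0)*0 = 8
P(hit 12) = (8 - 0)/(12 - 0) = 2/3 = 0.6667

0.6667


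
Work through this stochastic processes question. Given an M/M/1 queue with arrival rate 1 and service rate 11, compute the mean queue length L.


rho = 1/11 = 0.0909
L = rho/(1-rho)
= 0.0909/0.9091
= 0.1000

0.1000


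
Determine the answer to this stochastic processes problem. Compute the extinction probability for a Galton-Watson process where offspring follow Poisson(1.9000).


Since mu = 1.9000 > 1, extinction prob q < 1.
Solve s = exp(mu*(s-1)) iteratively.
q = 0.2328

0.2328


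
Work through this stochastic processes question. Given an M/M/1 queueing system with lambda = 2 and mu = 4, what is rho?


rho = lambda/mu
= 2/4
= 0.5000

0.5000


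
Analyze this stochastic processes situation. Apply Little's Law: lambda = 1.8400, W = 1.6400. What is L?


Little's Law: L = lambda * W
= 1.8400 * 1.6400
= 3.0176

3.0176


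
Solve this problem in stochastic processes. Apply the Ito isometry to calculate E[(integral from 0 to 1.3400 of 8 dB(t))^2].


By Ito isometry: E[(int f dB)^2] = int f^2 dt
= 8^2 * 1.3400
= 64 * 1.3400 = 85.7600

85.7600


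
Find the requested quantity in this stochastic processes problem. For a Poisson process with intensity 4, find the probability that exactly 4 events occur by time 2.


P(N(t)=k) = (lambda*t)^k * exp(-lambda*t) / k!
lambda*t = 8
= 8^4 * exp(-8) / 4!
= 4096 * 3.3546e-04 / 24
= 0.0573

0.0573


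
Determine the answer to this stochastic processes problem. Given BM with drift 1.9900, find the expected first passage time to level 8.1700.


Expected first passage time = a/mu
= 8.1700/1.9900
= 4.1055

4.1055


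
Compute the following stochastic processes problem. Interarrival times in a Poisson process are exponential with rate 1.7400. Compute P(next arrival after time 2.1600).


P(X > t) = exp(-lambda * t)
= exp(-1.7400 * 2.1600)
= exp(-3.7584) = 0.0233

0.0233


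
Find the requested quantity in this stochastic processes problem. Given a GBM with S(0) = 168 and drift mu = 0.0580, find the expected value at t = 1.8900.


E[S(t)] = S(0) * exp(mu * t)
= 168 * exp(0.0580 * 1.8900)
= 168 * 1.1159
= 187.4635

187.4635


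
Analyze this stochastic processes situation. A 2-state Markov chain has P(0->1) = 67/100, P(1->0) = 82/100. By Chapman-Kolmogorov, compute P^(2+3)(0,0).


P^5 = P^2 * P^3
Computing via matrix multiplication of the transition matrix.
Entry (0,0) of P^5 = 0.5376

0.5376


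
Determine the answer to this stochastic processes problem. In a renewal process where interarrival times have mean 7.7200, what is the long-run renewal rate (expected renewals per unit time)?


Long-run renewal rate = 1/E(X)
= 1/7.7200
= 0.1295

0.1295


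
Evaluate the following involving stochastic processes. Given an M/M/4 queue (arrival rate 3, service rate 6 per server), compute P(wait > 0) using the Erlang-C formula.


a = lambda/mu = 0.5000
rho = a/c = 0.1250
Erlang-C formula applied:
C(c,a) = 0.0018

0.0018


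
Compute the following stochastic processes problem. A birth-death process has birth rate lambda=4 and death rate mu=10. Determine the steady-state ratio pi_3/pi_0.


For birth-death process, pi_n/pi_0 = (lambda/mu)^n
= (4/10)^3
= 0.0640

0.0640


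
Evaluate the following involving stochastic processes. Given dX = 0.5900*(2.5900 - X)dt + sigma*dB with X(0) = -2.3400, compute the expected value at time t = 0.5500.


E[X(t)] = mu + (X(0) - mu)*exp(-theta*t)
= 2.5900 + (-2.3400 - 2.5900)*exp(-0.5900*0.5500)
= 2.5900 + -4.9300 * 0.7229
= -0.9738

-0.9738


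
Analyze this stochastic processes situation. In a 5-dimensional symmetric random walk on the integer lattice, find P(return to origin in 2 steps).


P(return in 2 steps) = P(reverse first step) = 1/(2d)
= 1/10
= 0.1000

0.1000


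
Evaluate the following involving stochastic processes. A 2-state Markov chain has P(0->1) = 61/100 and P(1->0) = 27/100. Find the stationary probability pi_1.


Stationary distribution: pi_0 = p10/(p01+p10), pi_1 = p01/(p01+p10)
p01 = 0.6100, p10 = 0.2700
pi_1 = 0.6932

0.6932


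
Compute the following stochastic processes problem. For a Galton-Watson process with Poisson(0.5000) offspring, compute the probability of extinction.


Since mu = 0.5000 <= 1, extinction probability = 1.

1.0000


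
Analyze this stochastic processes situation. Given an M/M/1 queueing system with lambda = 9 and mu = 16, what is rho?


rho = lambda/mu
= 9/16
= 0.5625

0.5625


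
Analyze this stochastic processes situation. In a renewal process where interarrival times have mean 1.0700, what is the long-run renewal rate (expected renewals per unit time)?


Long-run renewal rate = 1/E(X)
= 1/1.0700
= 0.9346

0.9346


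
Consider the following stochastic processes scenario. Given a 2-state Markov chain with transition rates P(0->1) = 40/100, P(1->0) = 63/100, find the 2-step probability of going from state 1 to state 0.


Computing P^2 by matrix multiplication.
P = [[0.6000, 0.4000], [0.6300, 0.3700]]
After raising P to the power 2:
P^2(1,0) = 0.6111

0.6111


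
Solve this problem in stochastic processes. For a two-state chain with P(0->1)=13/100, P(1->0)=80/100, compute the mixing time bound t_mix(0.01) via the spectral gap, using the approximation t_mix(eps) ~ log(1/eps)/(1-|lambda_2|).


lambda_2 = |1 - p01 - p10| = |1 - 0.1300 - 0.8000| = 0.0700
t_mix ~ log(1/eps)/(1 - |lambda_2|)
= log(100)/(1 - 0.0700) = 4.6052/0.9300
= 4.9518

4.9518


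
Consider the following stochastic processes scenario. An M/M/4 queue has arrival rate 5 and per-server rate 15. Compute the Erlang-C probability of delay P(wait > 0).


a = lambda/mu = 0.3333
rho = a/c = 0.0833
Erlang-C formula applied:
C(c,a) = 4.0209e-04

4.0209e-04


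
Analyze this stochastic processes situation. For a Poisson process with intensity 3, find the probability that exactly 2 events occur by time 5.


P(N(t)=k) = (lambda*t)^k * exp(-lambda*t) / k!
lambda*t = 15
= 15^2 * exp(-15) / 2!
= 225 * 3.0590e-07 / 2
= 3.4414e-05

3.4414e-05


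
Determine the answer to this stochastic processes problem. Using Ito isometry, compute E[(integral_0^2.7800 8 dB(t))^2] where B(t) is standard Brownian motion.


By Ito isometry: E[(int f dB)^2] = int f^2 dt
= 8^2 * 2.7800
= 64 * 2.7800 = 177.9200

177.9200


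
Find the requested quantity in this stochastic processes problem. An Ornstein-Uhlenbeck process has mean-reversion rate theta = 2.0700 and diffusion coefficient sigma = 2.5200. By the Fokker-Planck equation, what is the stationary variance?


Stationary variance = sigma^2 / (2*theta)
= 2.5200^2 / (2*2.0700)
= 6.3504 / 4.1400
= 1.5339

1.5339


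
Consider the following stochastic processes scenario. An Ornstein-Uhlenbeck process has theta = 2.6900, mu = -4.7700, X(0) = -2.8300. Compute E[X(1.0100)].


E[X(t)] = mu + (X(0) - mu)*exp(-theta*t)
= -4.7700 + (-2.8300 - -4.7700)*exp(-2.6900*1.0100)
= -4.7700 + 1.9400 * 0.0661
= -4.6418

-4.6418


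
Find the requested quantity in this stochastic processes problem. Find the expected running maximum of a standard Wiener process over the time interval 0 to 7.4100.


E(max B(s)) = sqrt(2t/pi)
= sqrt(2*7.4100/pi)
= sqrt(4.7174)
= 2.1719

2.1719


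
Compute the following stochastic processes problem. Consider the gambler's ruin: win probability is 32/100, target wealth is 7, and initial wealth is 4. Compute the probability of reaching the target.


Gambler's ruin formula:
r = q/p = 0.6800/0.3200 = 2.1250
P(win) = (1 - r^i)/(1 - r^N)
= (1 - 2.1250^4)/(1 - 2.1250^7)
= 0.0996

0.0996


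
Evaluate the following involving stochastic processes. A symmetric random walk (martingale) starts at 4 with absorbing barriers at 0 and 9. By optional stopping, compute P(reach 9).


By optional stopping theorem: E(M at tau) = M(0) = 4
P(hit 9)*9 + P(hit 0)*0 = 4
P(hit 9) = (4 - 0)/(9 - 0) = 4/9 = 0.4444

0.4444


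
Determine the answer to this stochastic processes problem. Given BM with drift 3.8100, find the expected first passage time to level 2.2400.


Expected first passage time = a/mu
= 2.2400/3.8100
= 0.5879

0.5879


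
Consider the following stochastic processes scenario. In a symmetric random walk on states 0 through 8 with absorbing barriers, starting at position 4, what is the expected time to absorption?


For symmetric RW on 0,...,N with absorbing barriers, E(i) = i*(N-i)
E(4) = 4 * 4 = 16

16


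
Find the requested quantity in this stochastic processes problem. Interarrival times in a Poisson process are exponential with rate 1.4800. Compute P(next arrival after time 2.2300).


P(X > t) = exp(-lambda * t)
= exp(-1.4800 * 2.2300)
= exp(-3.3004) = 0.0369

0.0369


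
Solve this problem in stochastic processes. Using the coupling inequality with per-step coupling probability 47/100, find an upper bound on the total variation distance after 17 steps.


TV distance bound <= (1-delta)^n
= (1 - 0.4700)^17
= 0.5300^17
= 2.0544e-05

2.0544e-05


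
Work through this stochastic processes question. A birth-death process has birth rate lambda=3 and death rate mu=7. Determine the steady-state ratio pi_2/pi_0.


For birth-death process, pi_n/pi_0 = (lambda/mu)^n
= (3/7)^2
= 0.1837

0.1837


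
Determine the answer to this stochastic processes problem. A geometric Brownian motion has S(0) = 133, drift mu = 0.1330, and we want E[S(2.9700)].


E[S(t)] = S(0) * exp(mu * t)
= 133 * exp(0.1330 * 2.9700)
= 133 * 1.4844
= 197.4251

197.4251


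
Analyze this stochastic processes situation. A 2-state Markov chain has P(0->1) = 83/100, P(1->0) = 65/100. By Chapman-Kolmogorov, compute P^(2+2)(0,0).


P^4 = P^2 * P^2
Computing via matrix multiplication of the transition matrix.
Entry (0,0) of P^4 = 0.4690

0.4690


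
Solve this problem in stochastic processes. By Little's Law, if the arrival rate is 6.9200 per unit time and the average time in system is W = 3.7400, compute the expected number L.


Little's Law: L = lambda * W
= 6.9200 * 3.7400
= 25.8808

25.8808


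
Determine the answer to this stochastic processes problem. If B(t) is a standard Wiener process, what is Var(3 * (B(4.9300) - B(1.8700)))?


Var(alpha*(B(t)-B(s))) = alpha^2 * (t-s)
= 3^2 * (4.9300 - 1.8700)
= 9 * 3.0600
= 27.5400

27.5400


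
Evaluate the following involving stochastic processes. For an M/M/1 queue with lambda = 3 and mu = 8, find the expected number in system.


rho = 3/8 = 0.3750
L = rho/(1-rho)
= 0.3750/0.6250
= 0.6000

0.6000


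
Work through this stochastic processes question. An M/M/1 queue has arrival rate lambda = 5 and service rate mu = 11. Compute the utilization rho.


rho = lambda/mu
= 5/11
= 0.4545

0.4545


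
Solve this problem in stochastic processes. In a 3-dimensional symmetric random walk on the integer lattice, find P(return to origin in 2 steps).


P(return in 2 steps) = P(reverse first step) = 1/(2d)
= 1/6
= 0.1667

0.1667


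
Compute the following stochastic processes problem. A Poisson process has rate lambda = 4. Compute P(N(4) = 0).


P(N(t)=k) = (lambda*t)^k * exp(-lambda*t) / k!
lambda*t = 16
= 16^0 * exp(-16) / 0!
= 1 * 1.1254e-07 / 1
= 1.1254e-07

1.1254e-07


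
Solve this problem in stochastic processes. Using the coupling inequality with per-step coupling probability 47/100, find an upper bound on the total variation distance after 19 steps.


TV distance bound <= (1-delta)^n
= (1 - 0.4700)^19
= 0.5300^19
= 5.7709e-06

5.7709e-06


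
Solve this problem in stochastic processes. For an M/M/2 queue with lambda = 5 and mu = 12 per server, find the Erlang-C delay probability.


a = lambda/mu = 0.4167
rho = a/c = 0.2083
Erlang-C formula applied:
C(c,a) = 0.0718

0.0718


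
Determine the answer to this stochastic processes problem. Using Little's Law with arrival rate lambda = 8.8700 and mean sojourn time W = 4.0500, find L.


Little's Law: L = lambda * W
= 8.8700 * 4.0500
= 35.9235

35.9235


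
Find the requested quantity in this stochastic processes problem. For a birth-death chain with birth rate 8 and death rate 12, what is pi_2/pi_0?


For birth-death process, pi_n/pi_0 = (lambda/mu)^n
= (8/12)^2
= 0.4444

0.4444


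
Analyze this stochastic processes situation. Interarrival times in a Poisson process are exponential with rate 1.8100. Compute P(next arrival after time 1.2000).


P(X > t) = exp(-lambda * t)
= exp(-1.8100 * 1.2000)
= exp(-2.1720) = 0.1139

0.1139


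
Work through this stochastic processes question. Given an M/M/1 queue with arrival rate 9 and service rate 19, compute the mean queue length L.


rho = 9/19 = 0.4737
L = rho/(1-rho)
= 0.4737/0.5263
= 0.9000

0.9000


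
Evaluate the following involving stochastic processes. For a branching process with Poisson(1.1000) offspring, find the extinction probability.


Since mu = 1.1000 > 1, extinction prob q < 1.
Solve s = exp(mu*(s-1)) iteratively.
q = 0.8239

0.8239


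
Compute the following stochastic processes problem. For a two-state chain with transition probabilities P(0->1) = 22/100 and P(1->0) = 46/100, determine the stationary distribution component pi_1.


Stationary distribution: pi_0 = p10/(p01+p10), pi_1 = p01/(p01+p10)
p01 = 0.2200, p10 = 0.4600
pi_1 = 0.3235

0.3235


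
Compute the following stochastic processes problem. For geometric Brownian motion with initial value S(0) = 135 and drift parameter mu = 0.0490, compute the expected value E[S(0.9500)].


E[S(t)] = S(0) * exp(mu * t)
= 135 * exp(0.0490 * 0.9500)
= 135 * 1.0477
= 141.4328

141.4328


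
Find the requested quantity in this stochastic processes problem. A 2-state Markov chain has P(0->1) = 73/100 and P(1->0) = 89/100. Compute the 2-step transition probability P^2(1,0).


Computing P^2 by matrix multiplication.
P = [[0.2700, 0.7300], [0.8900, 0.1100]]
After raising P to the power 2:
P^2(1,0) = 0.3382

0.3382


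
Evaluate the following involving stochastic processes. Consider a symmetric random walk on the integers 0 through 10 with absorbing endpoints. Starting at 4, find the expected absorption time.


For symmetric RW on 0,...,N with absorbing barriers, E(i) = i*(N-i)
E(4) = 4 * 6 = 24

24


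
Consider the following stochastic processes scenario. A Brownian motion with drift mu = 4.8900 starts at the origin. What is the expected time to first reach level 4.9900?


Expected first passage time = a/mu
= 4.9900/4.8900
= 1.0204

1.0204


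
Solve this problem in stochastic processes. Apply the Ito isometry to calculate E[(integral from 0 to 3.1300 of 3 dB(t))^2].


By Ito isometry: E[(int f dB)^2] = int f^2 dt
= 3^2 * 3.1300
= 9 * 3.1300 = 28.1700

28.1700


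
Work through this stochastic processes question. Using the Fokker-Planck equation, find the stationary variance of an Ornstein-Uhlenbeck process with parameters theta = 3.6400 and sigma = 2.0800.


Stationary variance = sigma^2 / (2*theta)
= 2.0800^2 / (2*3.6400)
= 4.3264 / 7.2800
= 0.5943

0.5943


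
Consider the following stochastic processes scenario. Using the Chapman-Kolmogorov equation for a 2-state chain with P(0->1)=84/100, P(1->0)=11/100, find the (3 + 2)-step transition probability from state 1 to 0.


P^5 = P^3 * P^2
Computing via matrix multiplication of the transition matrix.
Entry (1,0) of P^5 = 0.1158

0.1158


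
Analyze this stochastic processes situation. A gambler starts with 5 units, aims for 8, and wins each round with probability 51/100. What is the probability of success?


Gambler's ruin formula:
r = q/p = 0.4900/0.5100 = 0.9608
P(win) = (1 - r^i)/(1 - r^N)
= (1 - 0.9608^5)/(1 - 0.9608^8)
= 0.6619

0.6619


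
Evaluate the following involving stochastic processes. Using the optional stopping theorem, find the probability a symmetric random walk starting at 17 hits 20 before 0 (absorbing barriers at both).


By optional stopping theorem: E(M at tau) = M(0) = 17
P(hit 20)*20 + P(hit 0)*0 = 17
P(hit 20) = (17 - 0)/(20 - 0) = 17/20 = 0.8500

0.8500


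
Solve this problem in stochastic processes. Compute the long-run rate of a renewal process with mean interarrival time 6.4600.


Long-run renewal rate = 1/E(X)
= 1/6.4600
= 0.1548

0.1548


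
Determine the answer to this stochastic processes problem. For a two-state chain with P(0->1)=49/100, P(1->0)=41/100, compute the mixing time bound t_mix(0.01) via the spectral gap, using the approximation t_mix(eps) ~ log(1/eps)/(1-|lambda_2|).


lambda_2 = |1 - p01 - p10| = |1 - 0.4900 - 0.4100| = 0.1000
t_mix ~ log(1/eps)/(1 - |lambda_2|)
= log(100)/(1 - 0.1000) = 4.6052/0.9000
= 5.1169

5.1169


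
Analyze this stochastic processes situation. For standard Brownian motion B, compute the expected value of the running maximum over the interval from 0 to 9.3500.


E(max B(s)) = sqrt(2t/pi)
= sqrt(2*9.3500/pi)
= sqrt(5.9524)
= 2.4398

2.4398


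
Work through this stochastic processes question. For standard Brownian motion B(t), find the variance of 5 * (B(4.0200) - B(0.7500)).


Var(alpha*(B(t)-B(s))) = alpha^2 * (t-s)
= 5^2 * (4.0200 - 0.7500)
= 25 * 3.2700
= 81.7500

81.7500


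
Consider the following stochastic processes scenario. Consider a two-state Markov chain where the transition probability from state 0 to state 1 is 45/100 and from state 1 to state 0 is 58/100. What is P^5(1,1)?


Computing P^5 by matrix multiplication.
P = [[0.5500, 0.4500], [0.5800, 0.4200]]
After raising P to the power 5:
P^5(1,1) = 0.4369

0.4369


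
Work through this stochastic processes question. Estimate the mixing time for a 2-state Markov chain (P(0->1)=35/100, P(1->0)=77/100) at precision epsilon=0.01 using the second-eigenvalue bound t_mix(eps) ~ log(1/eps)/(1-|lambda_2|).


lambda_2 = |1 - p01 - p10| = |1 - 0.3500 - 0.7700| = 0.1200
t_mix ~ log(1/eps)/(1 - |lambda_2|)
= log(100)/(1 - 0.1200) = 4.6052/0.8800
= 5.2331

5.2331


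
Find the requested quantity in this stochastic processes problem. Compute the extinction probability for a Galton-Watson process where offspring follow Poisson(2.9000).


Since mu = 2.9000 > 1, extinction prob q < 1.
Solve s = exp(mu*(s-1)) iteratively.
q = 0.0668

0.0668


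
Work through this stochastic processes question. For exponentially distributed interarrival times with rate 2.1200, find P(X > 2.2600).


P(X > t) = exp(-lambda * t)
= exp(-2.1200 * 2.2600)
= exp(-4.7912) = 0.0083

0.0083


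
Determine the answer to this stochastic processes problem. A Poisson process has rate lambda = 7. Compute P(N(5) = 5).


P(N(t)=k) = (lambda*t)^k * exp(-lambda*t) / k!
lambda*t = 35
= 35^5 * exp(-35) / 5!
= 52521875 * 6.3051e-16 / 120
= 2.7596e-10

2.7596e-10


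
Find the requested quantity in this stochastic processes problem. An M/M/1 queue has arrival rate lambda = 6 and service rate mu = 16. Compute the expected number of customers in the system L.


rho = 6/16 = 0.3750
L = rho/(1-rho)
= 0.3750/0.6250
= 0.6000

0.6000


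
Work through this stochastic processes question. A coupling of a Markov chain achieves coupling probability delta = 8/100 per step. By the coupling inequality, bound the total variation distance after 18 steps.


TV distance bound <= (1-delta)^n
= (1 - 0.0800)^18
= 0.9200^18
= 0.2229

0.2229


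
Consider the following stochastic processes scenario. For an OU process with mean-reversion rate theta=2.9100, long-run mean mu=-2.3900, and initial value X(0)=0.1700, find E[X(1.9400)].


E[X(t)] = mu + (X(0) - mu)*exp(-theta*t)
= -2.3900 + (0.1700 - -2.3900)*exp(-2.9100*1.9400)
= -2.3900 + 2.5600 * 0.0035
= -2.3810

-2.3810


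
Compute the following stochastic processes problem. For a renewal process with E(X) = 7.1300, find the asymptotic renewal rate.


Long-run renewal rate = 1/E(X)
= 1/7.1300
= 0.1403

0.1403


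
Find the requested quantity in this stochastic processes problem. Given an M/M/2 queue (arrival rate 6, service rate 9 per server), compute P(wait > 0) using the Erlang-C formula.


a = lambda/mu = 0.6667
rho = a/c = 0.3333
Erlang-C formula applied:
C(c,a) = 0.1667

0.1667


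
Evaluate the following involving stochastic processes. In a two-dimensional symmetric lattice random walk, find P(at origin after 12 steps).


P = C(12,6)^2 / 4^12
= 924^2 / 16777216
= 853776 / 16777216
= 0.0509

0.0509


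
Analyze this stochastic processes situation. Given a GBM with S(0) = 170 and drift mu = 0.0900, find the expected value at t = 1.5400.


E[S(t)] = S(0) * exp(mu * t)
= 170 * exp(0.0900 * 1.5400)
= 170 * 1.1487
= 195.2730

195.2730


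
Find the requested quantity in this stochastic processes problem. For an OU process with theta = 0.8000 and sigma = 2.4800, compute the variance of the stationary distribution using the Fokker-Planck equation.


Stationary variance = sigma^2 / (2*theta)
= 2.4800^2 / (2*0.8000)
= 6.1504 / 1.6000
= 3.8440

3.8440


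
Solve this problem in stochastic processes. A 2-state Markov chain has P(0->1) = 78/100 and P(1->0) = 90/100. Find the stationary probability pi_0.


Stationary distribution: pi_0 = p10/(p01+p10), pi_1 = p01/(p01+p10)
p01 = 0.7800, p10 = 0.9000
pi_0 = 0.5357

0.5357


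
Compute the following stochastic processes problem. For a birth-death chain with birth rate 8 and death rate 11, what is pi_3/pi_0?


For birth-death process, pi_n/pi_0 = (lambda/mu)^n
= (8/11)^3
= 0.3847

0.3847


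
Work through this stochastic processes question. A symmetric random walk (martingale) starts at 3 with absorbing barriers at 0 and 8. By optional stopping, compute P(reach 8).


By optional stopping theorem: E(M at tau) = M(0) = 3
P(hit 8)*8 + P(hit 0)*0 = 3
P(hit 8) = (3 - 0)/(8 - 0) = 3/8 = 0.3750

0.3750


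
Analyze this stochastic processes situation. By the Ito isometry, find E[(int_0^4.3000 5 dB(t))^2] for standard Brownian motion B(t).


By Ito isometry: E[(int f dB)^2] = int f^2 dt
= 5^2 * 4.3000
= 25 * 4.3000 = 107.5000

107.5000


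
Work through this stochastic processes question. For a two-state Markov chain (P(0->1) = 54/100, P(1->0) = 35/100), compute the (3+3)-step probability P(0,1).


P^6 = P^3 * P^3
Computing via matrix multiplication of the transition matrix.
Entry (0,1) of P^6 = 0.6067

0.6067


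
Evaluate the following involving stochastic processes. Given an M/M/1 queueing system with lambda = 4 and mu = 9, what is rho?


rho = lambda/mu
= 4/9
= 0.4444

0.4444


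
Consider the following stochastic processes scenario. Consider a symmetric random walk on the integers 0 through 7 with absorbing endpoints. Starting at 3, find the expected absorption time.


For symmetric RW on 0,...,N with absorbing barriers, E(i) = i*(N-i)
E(3) = 3 * 4 = 12

12


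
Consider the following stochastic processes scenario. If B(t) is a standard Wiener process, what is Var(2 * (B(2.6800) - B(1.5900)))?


Var(alpha*(B(t)-B(s))) = alpha^2 * (t-s)
= 2^2 * (2.6800 - 1.5900)
= 4 * 1.0900
= 4.3600

4.3600


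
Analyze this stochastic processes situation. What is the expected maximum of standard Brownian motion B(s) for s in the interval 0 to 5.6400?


E(max B(s)) = sqrt(2t/pi)
= sqrt(2*5.6400/pi)
= sqrt(3.5905)
= 1.8949

1.8949


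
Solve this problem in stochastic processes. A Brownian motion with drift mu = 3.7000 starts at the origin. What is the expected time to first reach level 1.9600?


Expected first passage time = a/mu
= 1.9600/3.7000
= 0.5297

0.5297


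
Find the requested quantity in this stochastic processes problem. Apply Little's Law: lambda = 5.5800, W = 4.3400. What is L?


Little's Law: L = lambda * W
= 5.5800 * 4.3400
= 24.2172

24.2172


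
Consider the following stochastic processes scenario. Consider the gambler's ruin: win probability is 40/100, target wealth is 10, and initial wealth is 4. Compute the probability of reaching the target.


Gambler's ruin formula:
r = q/p = 0.6000/0.4000 = 1.5000
P(win) = (1 - r^i)/(1 - r^N)
= (1 - 1.5000^4)/(1 - 1.5000^10)
= 0.0717

0.0717


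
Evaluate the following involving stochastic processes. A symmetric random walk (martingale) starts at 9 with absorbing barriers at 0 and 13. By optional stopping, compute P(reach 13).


By optional stopping theorem: E(M at tau) = M(0) = 9
P(hit 13)*13 + P(hit 0)*0 = 9
P(hit 13) = (9 - 0)/(13 - 0) = 9/13 = 0.6923

0.6923


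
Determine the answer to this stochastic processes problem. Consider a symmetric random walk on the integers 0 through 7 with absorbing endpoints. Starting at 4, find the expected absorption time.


For symmetric RW on 0,...,N with absorbing barriers, E(i) = i*(N-i)
E(4) = 4 * 3 = 12

12


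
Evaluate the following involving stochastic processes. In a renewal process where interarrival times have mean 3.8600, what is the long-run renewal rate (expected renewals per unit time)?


Long-run renewal rate = 1/E(X)
= 1/3.8600
= 0.2591

0.2591


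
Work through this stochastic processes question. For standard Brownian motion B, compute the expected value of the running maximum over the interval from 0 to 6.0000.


E(max B(s)) = sqrt(2t/pi)
= sqrt(2*6.0000/pi)
= sqrt(3.8197)
= 1.9544

1.9544


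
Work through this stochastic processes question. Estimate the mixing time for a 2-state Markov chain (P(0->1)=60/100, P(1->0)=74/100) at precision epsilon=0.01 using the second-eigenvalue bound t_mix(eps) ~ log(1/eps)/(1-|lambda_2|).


lambda_2 = |1 - p01 - p10| = |1 - 0.6000 - 0.7400| = 0.3400
t_mix ~ log(1/eps)/(1 - |lambda_2|)
= log(100)/(1 - 0.3400) = 4.6052/0.6600
= 6.9775

6.9775


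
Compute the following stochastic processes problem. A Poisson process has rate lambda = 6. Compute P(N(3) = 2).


P(N(t)=k) = (lambda*t)^k * exp(-lambda*t) / k!
lambda*t = 18
= 18^2 * exp(-18) / 2!
= 324 * 1.5230e-08 / 2
= 2.4673e-06

2.4673e-06


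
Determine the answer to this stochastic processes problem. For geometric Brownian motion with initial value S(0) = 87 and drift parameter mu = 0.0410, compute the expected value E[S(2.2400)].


E[S(t)] = S(0) * exp(mu * t)
= 87 * exp(0.0410 * 2.2400)
= 87 * 1.0962
= 95.3685

95.3685


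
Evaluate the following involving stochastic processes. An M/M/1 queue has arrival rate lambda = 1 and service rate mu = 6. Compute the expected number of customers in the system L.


rho = 1/6 = 0.1667
L = rho/(1-rho)
= 0.1667/0.8333
= 0.2000

0.2000


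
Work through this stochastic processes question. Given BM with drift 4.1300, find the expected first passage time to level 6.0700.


Expected first passage time = a/mu
= 6.0700/4.1300
= 1.4697

1.4697


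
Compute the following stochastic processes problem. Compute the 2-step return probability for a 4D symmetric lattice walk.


P(return in 2 steps) = P(reverse first step) = 1/(2d)
= 1/8
= 0.1250

0.1250


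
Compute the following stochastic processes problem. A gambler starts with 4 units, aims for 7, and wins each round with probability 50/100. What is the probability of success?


p = 1/2: P(win) = i/N = 4/7
= 0.5714

0.5714


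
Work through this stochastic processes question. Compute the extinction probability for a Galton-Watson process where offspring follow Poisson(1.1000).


Since mu = 1.1000 > 1, extinction prob q < 1.
Solve s = exp(mu*(s-1)) iteratively.
q = 0.8239

0.8239


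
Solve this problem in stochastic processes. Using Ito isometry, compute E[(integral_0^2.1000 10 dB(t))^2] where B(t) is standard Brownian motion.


By Ito isometry: E[(int f dB)^2] = int f^2 dt
= 10^2 * 2.1000
= 100 * 2.1000 = 210.0000

210.0000


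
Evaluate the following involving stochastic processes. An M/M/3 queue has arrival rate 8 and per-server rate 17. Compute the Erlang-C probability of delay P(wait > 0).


a = lambda/mu = 0.4706
rho = a/c = 0.1569
Erlang-C formula applied:
C(c,a) = 0.0129

0.0129


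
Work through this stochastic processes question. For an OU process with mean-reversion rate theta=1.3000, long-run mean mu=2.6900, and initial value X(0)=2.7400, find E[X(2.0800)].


E[X(t)] = mu + (X(0) - mu)*exp(-theta*t)
= 2.6900 + (2.7400 - 2.6900)*exp(-1.3000*2.0800)
= 2.6900 + 0.0500 * 0.0669
= 2.6933

2.6933


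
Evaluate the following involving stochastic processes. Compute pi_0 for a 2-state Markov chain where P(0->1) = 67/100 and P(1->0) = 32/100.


Stationary distribution: pi_0 = p10/(p01+p10), pi_1 = p01/(p01+p10)
p01 = 0.6700, p10 = 0.3200
pi_0 = 0.3232

0.3232


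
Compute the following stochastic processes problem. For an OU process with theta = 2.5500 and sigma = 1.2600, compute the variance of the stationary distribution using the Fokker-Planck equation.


Stationary variance = sigma^2 / (2*theta)
= 1.2600^2 / (2*2.5500)
= 1.5876 / 5.1000
= 0.3113

0.3113


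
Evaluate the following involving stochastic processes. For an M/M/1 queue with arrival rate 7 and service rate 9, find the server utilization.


rho = lambda/mu
= 7/9
= 0.7778

0.7778


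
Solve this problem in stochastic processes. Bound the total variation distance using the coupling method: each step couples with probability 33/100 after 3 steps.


TV distance bound <= (1-delta)^n
= (1 - 0.3300)^3
= 0.6700^3
= 0.3008

0.3008


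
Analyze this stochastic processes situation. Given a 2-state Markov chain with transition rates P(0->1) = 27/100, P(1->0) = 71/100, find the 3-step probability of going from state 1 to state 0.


Computing P^3 by matrix multiplication.
P = [[0.7300, 0.2700], [0.7100, 0.2900]]
After raising P to the power 3:
P^3(1,0) = 0.7245

0.7245


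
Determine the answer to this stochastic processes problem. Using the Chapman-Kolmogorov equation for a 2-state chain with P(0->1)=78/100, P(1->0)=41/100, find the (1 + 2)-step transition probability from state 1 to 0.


P^3 = P^1 * P^2
Computing via matrix multiplication of the transition matrix.
Entry (1,0) of P^3 = 0.3469

0.3469


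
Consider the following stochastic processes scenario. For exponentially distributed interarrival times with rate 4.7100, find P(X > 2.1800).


P(X > t) = exp(-lambda * t)
= exp(-4.7100 * 2.1800)
= exp(-10.2678) = 3.4734e-05

3.4734e-05


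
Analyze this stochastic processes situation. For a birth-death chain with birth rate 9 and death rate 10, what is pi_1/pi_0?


For birth-death process, pi_n/pi_0 = (lambda/mu)^n
= (9/10)^1
= 0.9000

0.9000


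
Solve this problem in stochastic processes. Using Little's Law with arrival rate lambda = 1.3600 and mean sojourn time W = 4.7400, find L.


Little's Law: L = lambda * W
= 1.3600 * 4.7400
= 6.4464

6.4464


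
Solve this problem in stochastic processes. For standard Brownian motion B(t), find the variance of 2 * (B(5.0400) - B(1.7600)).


Var(alpha*(B(t)-B(s))) = alpha^2 * (t-s)
= 2^2 * (5.0400 - 1.7600)
= 4 * 3.2800
= 13.1200

13.1200


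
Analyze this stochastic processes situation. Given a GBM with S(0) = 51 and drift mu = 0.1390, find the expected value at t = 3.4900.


E[S(t)] = S(0) * exp(mu * t)
= 51 * exp(0.1390 * 3.4900)
= 51 * 1.6244
= 82.8420

82.8420


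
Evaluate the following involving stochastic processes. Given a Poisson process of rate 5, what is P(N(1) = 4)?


P(N(t)=k) = (lambda*t)^k * exp(-lambda*t) / k!
lambda*t = 5
= 5^4 * exp(-5) / 4!
= 625 * 0.0067 / 24
= 0.1755

0.1755


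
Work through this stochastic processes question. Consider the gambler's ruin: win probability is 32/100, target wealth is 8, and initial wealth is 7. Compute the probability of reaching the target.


Gambler's ruin formula:
r = q/p = 0.6800/0.3200 = 2.1250
P(win) = (1 - r^i)/(1 - r^N)
= (1 - 2.1250^7)/(1 - 2.1250^8)
= 0.4693

0.4693


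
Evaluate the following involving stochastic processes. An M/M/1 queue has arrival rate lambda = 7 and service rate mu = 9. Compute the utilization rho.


rho = lambda/mu
= 7/9
= 0.7778

0.7778


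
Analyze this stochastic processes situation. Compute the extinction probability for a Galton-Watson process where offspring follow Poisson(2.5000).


Since mu = 2.5000 > 1, extinction prob q < 1.
Solve s = exp(mu*(s-1)) iteratively.
q = 0.1074

0.1074


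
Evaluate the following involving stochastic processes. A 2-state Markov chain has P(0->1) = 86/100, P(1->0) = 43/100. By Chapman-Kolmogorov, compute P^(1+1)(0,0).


P^2 = P^1 * P^1
Computing via matrix multiplication of the transition matrix.
Entry (0,0) of P^2 = 0.3894

0.3894


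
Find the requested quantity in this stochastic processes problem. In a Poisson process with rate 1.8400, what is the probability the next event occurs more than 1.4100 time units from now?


P(X > t) = exp(-lambda * t)
= exp(-1.8400 * 1.4100)
= exp(-2.5944) = 0.0747

0.0747


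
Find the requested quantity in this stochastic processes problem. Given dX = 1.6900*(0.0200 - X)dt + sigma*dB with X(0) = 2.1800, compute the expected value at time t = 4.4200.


E[X(t)] = mu + (X(0) - mu)*exp(-theta*t)
= 0.0200 + (2.1800 - 0.0200)*exp(-1.6900*4.4200)
= 0.0200 + 2.1600 * 5.7004e-04
= 0.0212

0.0212


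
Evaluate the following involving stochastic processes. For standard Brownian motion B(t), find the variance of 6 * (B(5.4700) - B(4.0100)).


Var(alpha*(B(t)-B(s))) = alpha^2 * (t-s)
= 6^2 * (5.4700 - 4.0100)
= 36 * 1.4600
= 52.5600

52.5600


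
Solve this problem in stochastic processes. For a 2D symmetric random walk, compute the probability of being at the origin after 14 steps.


P = C(14,7)^2 / 4^14
= 3432^2 / 268435456
= 11778624 / 268435456
= 0.0439

0.0439
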